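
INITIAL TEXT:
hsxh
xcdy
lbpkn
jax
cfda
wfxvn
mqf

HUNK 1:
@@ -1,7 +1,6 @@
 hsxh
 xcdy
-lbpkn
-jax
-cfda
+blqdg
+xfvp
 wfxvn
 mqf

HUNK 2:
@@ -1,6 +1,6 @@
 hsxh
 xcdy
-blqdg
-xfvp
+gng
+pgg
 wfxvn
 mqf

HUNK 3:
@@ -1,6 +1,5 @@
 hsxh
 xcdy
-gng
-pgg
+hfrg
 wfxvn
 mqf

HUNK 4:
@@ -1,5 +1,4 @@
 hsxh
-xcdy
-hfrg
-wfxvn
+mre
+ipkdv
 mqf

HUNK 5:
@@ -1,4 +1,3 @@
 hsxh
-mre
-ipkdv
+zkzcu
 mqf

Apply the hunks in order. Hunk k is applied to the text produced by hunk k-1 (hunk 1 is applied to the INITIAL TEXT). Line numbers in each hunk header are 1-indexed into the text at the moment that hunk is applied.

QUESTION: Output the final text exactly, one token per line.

Answer: hsxh
zkzcu
mqf

Derivation:
Hunk 1: at line 1 remove [lbpkn,jax,cfda] add [blqdg,xfvp] -> 6 lines: hsxh xcdy blqdg xfvp wfxvn mqf
Hunk 2: at line 1 remove [blqdg,xfvp] add [gng,pgg] -> 6 lines: hsxh xcdy gng pgg wfxvn mqf
Hunk 3: at line 1 remove [gng,pgg] add [hfrg] -> 5 lines: hsxh xcdy hfrg wfxvn mqf
Hunk 4: at line 1 remove [xcdy,hfrg,wfxvn] add [mre,ipkdv] -> 4 lines: hsxh mre ipkdv mqf
Hunk 5: at line 1 remove [mre,ipkdv] add [zkzcu] -> 3 lines: hsxh zkzcu mqf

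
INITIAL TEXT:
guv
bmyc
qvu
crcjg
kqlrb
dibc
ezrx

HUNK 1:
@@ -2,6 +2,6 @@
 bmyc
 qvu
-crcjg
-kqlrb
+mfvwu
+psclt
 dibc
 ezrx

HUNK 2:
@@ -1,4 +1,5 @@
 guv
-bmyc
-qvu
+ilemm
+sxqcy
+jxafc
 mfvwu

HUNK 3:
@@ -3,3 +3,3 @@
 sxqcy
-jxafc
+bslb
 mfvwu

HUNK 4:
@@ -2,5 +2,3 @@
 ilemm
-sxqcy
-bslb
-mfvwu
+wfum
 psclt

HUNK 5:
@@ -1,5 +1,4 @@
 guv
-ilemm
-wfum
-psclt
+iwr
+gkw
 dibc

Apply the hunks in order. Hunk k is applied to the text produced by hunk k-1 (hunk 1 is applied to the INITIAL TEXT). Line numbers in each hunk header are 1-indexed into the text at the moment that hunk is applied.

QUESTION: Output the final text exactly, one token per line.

Hunk 1: at line 2 remove [crcjg,kqlrb] add [mfvwu,psclt] -> 7 lines: guv bmyc qvu mfvwu psclt dibc ezrx
Hunk 2: at line 1 remove [bmyc,qvu] add [ilemm,sxqcy,jxafc] -> 8 lines: guv ilemm sxqcy jxafc mfvwu psclt dibc ezrx
Hunk 3: at line 3 remove [jxafc] add [bslb] -> 8 lines: guv ilemm sxqcy bslb mfvwu psclt dibc ezrx
Hunk 4: at line 2 remove [sxqcy,bslb,mfvwu] add [wfum] -> 6 lines: guv ilemm wfum psclt dibc ezrx
Hunk 5: at line 1 remove [ilemm,wfum,psclt] add [iwr,gkw] -> 5 lines: guv iwr gkw dibc ezrx

Answer: guv
iwr
gkw
dibc
ezrx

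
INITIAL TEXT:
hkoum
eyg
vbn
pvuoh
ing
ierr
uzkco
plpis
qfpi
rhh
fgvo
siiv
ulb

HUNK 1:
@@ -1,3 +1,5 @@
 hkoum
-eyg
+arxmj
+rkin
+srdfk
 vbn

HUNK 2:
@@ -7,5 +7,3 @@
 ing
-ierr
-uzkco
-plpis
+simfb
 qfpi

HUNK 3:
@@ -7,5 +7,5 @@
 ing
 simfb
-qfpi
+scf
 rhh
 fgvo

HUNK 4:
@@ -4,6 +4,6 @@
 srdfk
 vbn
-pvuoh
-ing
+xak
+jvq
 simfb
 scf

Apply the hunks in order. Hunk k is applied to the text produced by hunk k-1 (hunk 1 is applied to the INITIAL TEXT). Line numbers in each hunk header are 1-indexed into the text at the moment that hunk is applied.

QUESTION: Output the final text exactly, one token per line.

Answer: hkoum
arxmj
rkin
srdfk
vbn
xak
jvq
simfb
scf
rhh
fgvo
siiv
ulb

Derivation:
Hunk 1: at line 1 remove [eyg] add [arxmj,rkin,srdfk] -> 15 lines: hkoum arxmj rkin srdfk vbn pvuoh ing ierr uzkco plpis qfpi rhh fgvo siiv ulb
Hunk 2: at line 7 remove [ierr,uzkco,plpis] add [simfb] -> 13 lines: hkoum arxmj rkin srdfk vbn pvuoh ing simfb qfpi rhh fgvo siiv ulb
Hunk 3: at line 7 remove [qfpi] add [scf] -> 13 lines: hkoum arxmj rkin srdfk vbn pvuoh ing simfb scf rhh fgvo siiv ulb
Hunk 4: at line 4 remove [pvuoh,ing] add [xak,jvq] -> 13 lines: hkoum arxmj rkin srdfk vbn xak jvq simfb scf rhh fgvo siiv ulb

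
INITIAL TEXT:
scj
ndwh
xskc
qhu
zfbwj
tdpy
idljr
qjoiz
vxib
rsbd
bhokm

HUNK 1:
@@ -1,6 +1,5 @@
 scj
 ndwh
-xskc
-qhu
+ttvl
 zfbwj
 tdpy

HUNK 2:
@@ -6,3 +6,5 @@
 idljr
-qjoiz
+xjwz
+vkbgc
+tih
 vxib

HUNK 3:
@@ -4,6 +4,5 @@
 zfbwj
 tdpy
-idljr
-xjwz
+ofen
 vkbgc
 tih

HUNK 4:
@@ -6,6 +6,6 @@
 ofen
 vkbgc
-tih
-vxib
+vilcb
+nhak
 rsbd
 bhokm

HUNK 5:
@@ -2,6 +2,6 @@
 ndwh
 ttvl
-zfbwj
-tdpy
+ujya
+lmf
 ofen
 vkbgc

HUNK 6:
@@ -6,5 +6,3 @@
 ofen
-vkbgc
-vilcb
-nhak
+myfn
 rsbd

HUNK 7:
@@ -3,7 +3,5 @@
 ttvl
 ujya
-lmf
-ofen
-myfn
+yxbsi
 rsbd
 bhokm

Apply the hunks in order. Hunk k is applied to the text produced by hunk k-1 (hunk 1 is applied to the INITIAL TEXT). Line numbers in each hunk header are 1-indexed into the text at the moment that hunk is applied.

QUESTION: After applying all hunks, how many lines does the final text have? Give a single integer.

Answer: 7

Derivation:
Hunk 1: at line 1 remove [xskc,qhu] add [ttvl] -> 10 lines: scj ndwh ttvl zfbwj tdpy idljr qjoiz vxib rsbd bhokm
Hunk 2: at line 6 remove [qjoiz] add [xjwz,vkbgc,tih] -> 12 lines: scj ndwh ttvl zfbwj tdpy idljr xjwz vkbgc tih vxib rsbd bhokm
Hunk 3: at line 4 remove [idljr,xjwz] add [ofen] -> 11 lines: scj ndwh ttvl zfbwj tdpy ofen vkbgc tih vxib rsbd bhokm
Hunk 4: at line 6 remove [tih,vxib] add [vilcb,nhak] -> 11 lines: scj ndwh ttvl zfbwj tdpy ofen vkbgc vilcb nhak rsbd bhokm
Hunk 5: at line 2 remove [zfbwj,tdpy] add [ujya,lmf] -> 11 lines: scj ndwh ttvl ujya lmf ofen vkbgc vilcb nhak rsbd bhokm
Hunk 6: at line 6 remove [vkbgc,vilcb,nhak] add [myfn] -> 9 lines: scj ndwh ttvl ujya lmf ofen myfn rsbd bhokm
Hunk 7: at line 3 remove [lmf,ofen,myfn] add [yxbsi] -> 7 lines: scj ndwh ttvl ujya yxbsi rsbd bhokm
Final line count: 7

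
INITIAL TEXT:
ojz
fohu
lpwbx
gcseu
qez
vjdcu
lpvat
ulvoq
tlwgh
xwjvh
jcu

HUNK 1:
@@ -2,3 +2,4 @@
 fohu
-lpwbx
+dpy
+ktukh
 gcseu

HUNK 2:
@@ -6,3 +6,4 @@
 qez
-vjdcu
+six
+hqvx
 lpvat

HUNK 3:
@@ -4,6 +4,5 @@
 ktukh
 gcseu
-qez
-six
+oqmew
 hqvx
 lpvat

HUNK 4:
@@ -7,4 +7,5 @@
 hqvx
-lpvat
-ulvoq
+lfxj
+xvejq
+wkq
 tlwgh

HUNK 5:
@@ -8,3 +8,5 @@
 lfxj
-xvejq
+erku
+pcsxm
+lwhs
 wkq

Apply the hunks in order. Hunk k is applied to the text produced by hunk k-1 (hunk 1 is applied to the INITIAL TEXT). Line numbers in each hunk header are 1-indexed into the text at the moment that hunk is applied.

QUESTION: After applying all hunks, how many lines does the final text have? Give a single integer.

Answer: 15

Derivation:
Hunk 1: at line 2 remove [lpwbx] add [dpy,ktukh] -> 12 lines: ojz fohu dpy ktukh gcseu qez vjdcu lpvat ulvoq tlwgh xwjvh jcu
Hunk 2: at line 6 remove [vjdcu] add [six,hqvx] -> 13 lines: ojz fohu dpy ktukh gcseu qez six hqvx lpvat ulvoq tlwgh xwjvh jcu
Hunk 3: at line 4 remove [qez,six] add [oqmew] -> 12 lines: ojz fohu dpy ktukh gcseu oqmew hqvx lpvat ulvoq tlwgh xwjvh jcu
Hunk 4: at line 7 remove [lpvat,ulvoq] add [lfxj,xvejq,wkq] -> 13 lines: ojz fohu dpy ktukh gcseu oqmew hqvx lfxj xvejq wkq tlwgh xwjvh jcu
Hunk 5: at line 8 remove [xvejq] add [erku,pcsxm,lwhs] -> 15 lines: ojz fohu dpy ktukh gcseu oqmew hqvx lfxj erku pcsxm lwhs wkq tlwgh xwjvh jcu
Final line count: 15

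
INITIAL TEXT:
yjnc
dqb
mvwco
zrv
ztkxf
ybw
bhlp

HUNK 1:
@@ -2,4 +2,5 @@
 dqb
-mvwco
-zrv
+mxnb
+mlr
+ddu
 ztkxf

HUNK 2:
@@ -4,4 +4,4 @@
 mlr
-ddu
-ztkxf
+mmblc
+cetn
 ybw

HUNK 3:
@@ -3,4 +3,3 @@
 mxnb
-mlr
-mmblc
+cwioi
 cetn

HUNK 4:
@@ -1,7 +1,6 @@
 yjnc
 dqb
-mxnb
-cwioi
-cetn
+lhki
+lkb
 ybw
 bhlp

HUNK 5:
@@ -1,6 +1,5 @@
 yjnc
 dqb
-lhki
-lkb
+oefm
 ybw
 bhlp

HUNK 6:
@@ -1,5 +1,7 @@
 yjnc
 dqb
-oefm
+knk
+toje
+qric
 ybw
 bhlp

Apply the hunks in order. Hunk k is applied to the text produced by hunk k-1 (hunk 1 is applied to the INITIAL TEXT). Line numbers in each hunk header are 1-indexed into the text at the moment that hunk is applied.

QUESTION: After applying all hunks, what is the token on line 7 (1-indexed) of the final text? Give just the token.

Answer: bhlp

Derivation:
Hunk 1: at line 2 remove [mvwco,zrv] add [mxnb,mlr,ddu] -> 8 lines: yjnc dqb mxnb mlr ddu ztkxf ybw bhlp
Hunk 2: at line 4 remove [ddu,ztkxf] add [mmblc,cetn] -> 8 lines: yjnc dqb mxnb mlr mmblc cetn ybw bhlp
Hunk 3: at line 3 remove [mlr,mmblc] add [cwioi] -> 7 lines: yjnc dqb mxnb cwioi cetn ybw bhlp
Hunk 4: at line 1 remove [mxnb,cwioi,cetn] add [lhki,lkb] -> 6 lines: yjnc dqb lhki lkb ybw bhlp
Hunk 5: at line 1 remove [lhki,lkb] add [oefm] -> 5 lines: yjnc dqb oefm ybw bhlp
Hunk 6: at line 1 remove [oefm] add [knk,toje,qric] -> 7 lines: yjnc dqb knk toje qric ybw bhlp
Final line 7: bhlp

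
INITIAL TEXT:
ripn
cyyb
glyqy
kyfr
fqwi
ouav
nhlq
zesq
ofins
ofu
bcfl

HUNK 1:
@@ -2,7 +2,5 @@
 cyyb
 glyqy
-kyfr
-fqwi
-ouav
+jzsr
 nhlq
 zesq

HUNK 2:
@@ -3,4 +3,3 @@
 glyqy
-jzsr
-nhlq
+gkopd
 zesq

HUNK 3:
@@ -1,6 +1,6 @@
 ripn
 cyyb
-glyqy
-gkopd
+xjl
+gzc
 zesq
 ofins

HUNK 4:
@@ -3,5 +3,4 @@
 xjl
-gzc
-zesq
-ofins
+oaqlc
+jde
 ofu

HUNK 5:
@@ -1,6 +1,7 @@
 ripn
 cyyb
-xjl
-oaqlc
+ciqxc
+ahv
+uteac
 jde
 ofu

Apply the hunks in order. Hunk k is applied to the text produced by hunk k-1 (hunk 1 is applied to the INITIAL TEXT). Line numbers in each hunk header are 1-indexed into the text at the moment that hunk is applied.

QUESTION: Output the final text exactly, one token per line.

Answer: ripn
cyyb
ciqxc
ahv
uteac
jde
ofu
bcfl

Derivation:
Hunk 1: at line 2 remove [kyfr,fqwi,ouav] add [jzsr] -> 9 lines: ripn cyyb glyqy jzsr nhlq zesq ofins ofu bcfl
Hunk 2: at line 3 remove [jzsr,nhlq] add [gkopd] -> 8 lines: ripn cyyb glyqy gkopd zesq ofins ofu bcfl
Hunk 3: at line 1 remove [glyqy,gkopd] add [xjl,gzc] -> 8 lines: ripn cyyb xjl gzc zesq ofins ofu bcfl
Hunk 4: at line 3 remove [gzc,zesq,ofins] add [oaqlc,jde] -> 7 lines: ripn cyyb xjl oaqlc jde ofu bcfl
Hunk 5: at line 1 remove [xjl,oaqlc] add [ciqxc,ahv,uteac] -> 8 lines: ripn cyyb ciqxc ahv uteac jde ofu bcfl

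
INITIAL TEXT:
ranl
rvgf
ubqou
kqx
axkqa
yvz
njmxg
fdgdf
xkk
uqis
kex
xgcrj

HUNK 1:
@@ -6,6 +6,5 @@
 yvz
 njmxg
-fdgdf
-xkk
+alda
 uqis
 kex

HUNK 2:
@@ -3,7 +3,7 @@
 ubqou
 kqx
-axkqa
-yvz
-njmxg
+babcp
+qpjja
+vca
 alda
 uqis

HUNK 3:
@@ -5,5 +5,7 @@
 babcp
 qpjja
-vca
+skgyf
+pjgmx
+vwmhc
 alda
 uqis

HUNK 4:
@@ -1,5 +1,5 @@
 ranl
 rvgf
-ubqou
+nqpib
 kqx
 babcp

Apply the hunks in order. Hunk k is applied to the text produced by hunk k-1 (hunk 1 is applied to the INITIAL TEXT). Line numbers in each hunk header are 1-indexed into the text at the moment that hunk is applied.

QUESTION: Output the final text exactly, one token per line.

Hunk 1: at line 6 remove [fdgdf,xkk] add [alda] -> 11 lines: ranl rvgf ubqou kqx axkqa yvz njmxg alda uqis kex xgcrj
Hunk 2: at line 3 remove [axkqa,yvz,njmxg] add [babcp,qpjja,vca] -> 11 lines: ranl rvgf ubqou kqx babcp qpjja vca alda uqis kex xgcrj
Hunk 3: at line 5 remove [vca] add [skgyf,pjgmx,vwmhc] -> 13 lines: ranl rvgf ubqou kqx babcp qpjja skgyf pjgmx vwmhc alda uqis kex xgcrj
Hunk 4: at line 1 remove [ubqou] add [nqpib] -> 13 lines: ranl rvgf nqpib kqx babcp qpjja skgyf pjgmx vwmhc alda uqis kex xgcrj

Answer: ranl
rvgf
nqpib
kqx
babcp
qpjja
skgyf
pjgmx
vwmhc
alda
uqis
kex
xgcrj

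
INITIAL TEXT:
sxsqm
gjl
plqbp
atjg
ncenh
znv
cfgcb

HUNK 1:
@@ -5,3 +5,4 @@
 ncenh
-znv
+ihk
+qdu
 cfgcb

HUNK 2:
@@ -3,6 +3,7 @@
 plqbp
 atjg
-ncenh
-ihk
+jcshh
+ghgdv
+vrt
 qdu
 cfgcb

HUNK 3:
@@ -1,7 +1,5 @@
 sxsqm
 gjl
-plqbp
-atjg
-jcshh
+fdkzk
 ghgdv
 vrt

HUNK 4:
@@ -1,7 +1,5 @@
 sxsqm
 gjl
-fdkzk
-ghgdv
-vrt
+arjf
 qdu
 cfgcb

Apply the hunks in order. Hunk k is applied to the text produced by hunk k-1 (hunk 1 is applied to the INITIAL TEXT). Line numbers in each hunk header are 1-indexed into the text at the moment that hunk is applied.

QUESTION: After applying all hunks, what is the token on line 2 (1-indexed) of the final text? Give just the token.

Answer: gjl

Derivation:
Hunk 1: at line 5 remove [znv] add [ihk,qdu] -> 8 lines: sxsqm gjl plqbp atjg ncenh ihk qdu cfgcb
Hunk 2: at line 3 remove [ncenh,ihk] add [jcshh,ghgdv,vrt] -> 9 lines: sxsqm gjl plqbp atjg jcshh ghgdv vrt qdu cfgcb
Hunk 3: at line 1 remove [plqbp,atjg,jcshh] add [fdkzk] -> 7 lines: sxsqm gjl fdkzk ghgdv vrt qdu cfgcb
Hunk 4: at line 1 remove [fdkzk,ghgdv,vrt] add [arjf] -> 5 lines: sxsqm gjl arjf qdu cfgcb
Final line 2: gjl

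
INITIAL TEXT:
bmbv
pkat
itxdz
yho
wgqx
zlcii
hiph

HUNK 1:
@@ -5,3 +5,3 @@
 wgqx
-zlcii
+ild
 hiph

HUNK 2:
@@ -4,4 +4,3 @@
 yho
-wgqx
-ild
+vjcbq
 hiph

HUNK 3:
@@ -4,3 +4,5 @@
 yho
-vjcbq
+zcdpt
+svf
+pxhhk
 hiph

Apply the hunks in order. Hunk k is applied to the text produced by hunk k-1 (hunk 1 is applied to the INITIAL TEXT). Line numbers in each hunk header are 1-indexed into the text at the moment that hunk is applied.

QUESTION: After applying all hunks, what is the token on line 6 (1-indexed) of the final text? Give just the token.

Answer: svf

Derivation:
Hunk 1: at line 5 remove [zlcii] add [ild] -> 7 lines: bmbv pkat itxdz yho wgqx ild hiph
Hunk 2: at line 4 remove [wgqx,ild] add [vjcbq] -> 6 lines: bmbv pkat itxdz yho vjcbq hiph
Hunk 3: at line 4 remove [vjcbq] add [zcdpt,svf,pxhhk] -> 8 lines: bmbv pkat itxdz yho zcdpt svf pxhhk hiph
Final line 6: svf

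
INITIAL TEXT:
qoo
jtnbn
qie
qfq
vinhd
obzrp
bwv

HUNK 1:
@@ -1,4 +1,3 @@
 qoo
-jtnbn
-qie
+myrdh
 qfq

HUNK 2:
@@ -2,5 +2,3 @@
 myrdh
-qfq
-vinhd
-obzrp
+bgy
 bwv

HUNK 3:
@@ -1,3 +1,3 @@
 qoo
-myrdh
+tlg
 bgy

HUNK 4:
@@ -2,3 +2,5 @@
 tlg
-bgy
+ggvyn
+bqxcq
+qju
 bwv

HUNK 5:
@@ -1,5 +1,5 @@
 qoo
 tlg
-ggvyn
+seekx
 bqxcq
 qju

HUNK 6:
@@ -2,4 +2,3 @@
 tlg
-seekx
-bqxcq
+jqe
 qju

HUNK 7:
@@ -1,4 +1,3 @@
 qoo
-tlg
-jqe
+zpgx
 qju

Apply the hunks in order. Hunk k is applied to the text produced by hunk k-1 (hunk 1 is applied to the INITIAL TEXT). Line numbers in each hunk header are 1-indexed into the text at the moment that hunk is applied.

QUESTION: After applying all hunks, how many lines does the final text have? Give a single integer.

Hunk 1: at line 1 remove [jtnbn,qie] add [myrdh] -> 6 lines: qoo myrdh qfq vinhd obzrp bwv
Hunk 2: at line 2 remove [qfq,vinhd,obzrp] add [bgy] -> 4 lines: qoo myrdh bgy bwv
Hunk 3: at line 1 remove [myrdh] add [tlg] -> 4 lines: qoo tlg bgy bwv
Hunk 4: at line 2 remove [bgy] add [ggvyn,bqxcq,qju] -> 6 lines: qoo tlg ggvyn bqxcq qju bwv
Hunk 5: at line 1 remove [ggvyn] add [seekx] -> 6 lines: qoo tlg seekx bqxcq qju bwv
Hunk 6: at line 2 remove [seekx,bqxcq] add [jqe] -> 5 lines: qoo tlg jqe qju bwv
Hunk 7: at line 1 remove [tlg,jqe] add [zpgx] -> 4 lines: qoo zpgx qju bwv
Final line count: 4

Answer: 4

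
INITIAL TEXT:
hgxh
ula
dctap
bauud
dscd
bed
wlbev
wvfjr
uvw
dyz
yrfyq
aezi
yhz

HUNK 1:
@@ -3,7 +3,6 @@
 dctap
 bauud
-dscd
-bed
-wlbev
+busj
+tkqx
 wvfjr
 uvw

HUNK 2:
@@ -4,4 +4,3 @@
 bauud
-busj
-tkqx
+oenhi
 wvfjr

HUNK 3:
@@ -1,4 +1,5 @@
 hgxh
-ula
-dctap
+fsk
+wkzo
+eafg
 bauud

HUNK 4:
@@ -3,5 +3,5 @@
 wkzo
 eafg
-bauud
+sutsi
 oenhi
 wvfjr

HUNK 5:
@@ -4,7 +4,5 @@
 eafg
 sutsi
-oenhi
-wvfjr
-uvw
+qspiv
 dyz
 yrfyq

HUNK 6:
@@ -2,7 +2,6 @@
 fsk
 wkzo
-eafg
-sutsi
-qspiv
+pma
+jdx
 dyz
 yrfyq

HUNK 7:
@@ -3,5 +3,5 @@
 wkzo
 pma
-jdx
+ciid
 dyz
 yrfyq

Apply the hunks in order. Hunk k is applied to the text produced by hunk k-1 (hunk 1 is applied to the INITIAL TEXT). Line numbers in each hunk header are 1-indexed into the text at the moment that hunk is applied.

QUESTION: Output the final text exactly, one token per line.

Answer: hgxh
fsk
wkzo
pma
ciid
dyz
yrfyq
aezi
yhz

Derivation:
Hunk 1: at line 3 remove [dscd,bed,wlbev] add [busj,tkqx] -> 12 lines: hgxh ula dctap bauud busj tkqx wvfjr uvw dyz yrfyq aezi yhz
Hunk 2: at line 4 remove [busj,tkqx] add [oenhi] -> 11 lines: hgxh ula dctap bauud oenhi wvfjr uvw dyz yrfyq aezi yhz
Hunk 3: at line 1 remove [ula,dctap] add [fsk,wkzo,eafg] -> 12 lines: hgxh fsk wkzo eafg bauud oenhi wvfjr uvw dyz yrfyq aezi yhz
Hunk 4: at line 3 remove [bauud] add [sutsi] -> 12 lines: hgxh fsk wkzo eafg sutsi oenhi wvfjr uvw dyz yrfyq aezi yhz
Hunk 5: at line 4 remove [oenhi,wvfjr,uvw] add [qspiv] -> 10 lines: hgxh fsk wkzo eafg sutsi qspiv dyz yrfyq aezi yhz
Hunk 6: at line 2 remove [eafg,sutsi,qspiv] add [pma,jdx] -> 9 lines: hgxh fsk wkzo pma jdx dyz yrfyq aezi yhz
Hunk 7: at line 3 remove [jdx] add [ciid] -> 9 lines: hgxh fsk wkzo pma ciid dyz yrfyq aezi yhz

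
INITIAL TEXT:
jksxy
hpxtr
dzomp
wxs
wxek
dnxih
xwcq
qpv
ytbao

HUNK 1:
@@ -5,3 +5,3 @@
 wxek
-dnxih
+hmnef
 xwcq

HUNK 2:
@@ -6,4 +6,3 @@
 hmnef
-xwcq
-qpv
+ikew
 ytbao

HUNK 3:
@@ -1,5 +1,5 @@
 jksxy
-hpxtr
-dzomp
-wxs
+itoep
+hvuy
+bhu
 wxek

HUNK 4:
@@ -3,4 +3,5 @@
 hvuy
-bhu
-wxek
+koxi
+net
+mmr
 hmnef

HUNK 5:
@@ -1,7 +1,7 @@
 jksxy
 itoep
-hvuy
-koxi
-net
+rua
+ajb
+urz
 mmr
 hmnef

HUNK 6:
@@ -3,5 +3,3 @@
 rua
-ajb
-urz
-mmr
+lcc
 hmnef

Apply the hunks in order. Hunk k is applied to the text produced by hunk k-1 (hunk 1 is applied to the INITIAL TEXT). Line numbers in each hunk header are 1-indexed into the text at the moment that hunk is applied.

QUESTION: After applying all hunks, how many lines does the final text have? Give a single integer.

Hunk 1: at line 5 remove [dnxih] add [hmnef] -> 9 lines: jksxy hpxtr dzomp wxs wxek hmnef xwcq qpv ytbao
Hunk 2: at line 6 remove [xwcq,qpv] add [ikew] -> 8 lines: jksxy hpxtr dzomp wxs wxek hmnef ikew ytbao
Hunk 3: at line 1 remove [hpxtr,dzomp,wxs] add [itoep,hvuy,bhu] -> 8 lines: jksxy itoep hvuy bhu wxek hmnef ikew ytbao
Hunk 4: at line 3 remove [bhu,wxek] add [koxi,net,mmr] -> 9 lines: jksxy itoep hvuy koxi net mmr hmnef ikew ytbao
Hunk 5: at line 1 remove [hvuy,koxi,net] add [rua,ajb,urz] -> 9 lines: jksxy itoep rua ajb urz mmr hmnef ikew ytbao
Hunk 6: at line 3 remove [ajb,urz,mmr] add [lcc] -> 7 lines: jksxy itoep rua lcc hmnef ikew ytbao
Final line count: 7

Answer: 7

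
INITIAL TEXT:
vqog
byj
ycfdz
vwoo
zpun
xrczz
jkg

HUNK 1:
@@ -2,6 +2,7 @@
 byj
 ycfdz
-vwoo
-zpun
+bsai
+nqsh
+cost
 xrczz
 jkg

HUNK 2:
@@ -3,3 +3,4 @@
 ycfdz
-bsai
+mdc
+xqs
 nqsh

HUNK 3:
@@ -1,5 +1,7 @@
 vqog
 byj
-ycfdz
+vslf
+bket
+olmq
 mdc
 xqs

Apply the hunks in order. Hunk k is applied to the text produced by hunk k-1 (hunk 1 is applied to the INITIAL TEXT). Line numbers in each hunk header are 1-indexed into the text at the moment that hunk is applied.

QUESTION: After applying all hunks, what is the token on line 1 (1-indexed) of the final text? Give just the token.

Hunk 1: at line 2 remove [vwoo,zpun] add [bsai,nqsh,cost] -> 8 lines: vqog byj ycfdz bsai nqsh cost xrczz jkg
Hunk 2: at line 3 remove [bsai] add [mdc,xqs] -> 9 lines: vqog byj ycfdz mdc xqs nqsh cost xrczz jkg
Hunk 3: at line 1 remove [ycfdz] add [vslf,bket,olmq] -> 11 lines: vqog byj vslf bket olmq mdc xqs nqsh cost xrczz jkg
Final line 1: vqog

Answer: vqog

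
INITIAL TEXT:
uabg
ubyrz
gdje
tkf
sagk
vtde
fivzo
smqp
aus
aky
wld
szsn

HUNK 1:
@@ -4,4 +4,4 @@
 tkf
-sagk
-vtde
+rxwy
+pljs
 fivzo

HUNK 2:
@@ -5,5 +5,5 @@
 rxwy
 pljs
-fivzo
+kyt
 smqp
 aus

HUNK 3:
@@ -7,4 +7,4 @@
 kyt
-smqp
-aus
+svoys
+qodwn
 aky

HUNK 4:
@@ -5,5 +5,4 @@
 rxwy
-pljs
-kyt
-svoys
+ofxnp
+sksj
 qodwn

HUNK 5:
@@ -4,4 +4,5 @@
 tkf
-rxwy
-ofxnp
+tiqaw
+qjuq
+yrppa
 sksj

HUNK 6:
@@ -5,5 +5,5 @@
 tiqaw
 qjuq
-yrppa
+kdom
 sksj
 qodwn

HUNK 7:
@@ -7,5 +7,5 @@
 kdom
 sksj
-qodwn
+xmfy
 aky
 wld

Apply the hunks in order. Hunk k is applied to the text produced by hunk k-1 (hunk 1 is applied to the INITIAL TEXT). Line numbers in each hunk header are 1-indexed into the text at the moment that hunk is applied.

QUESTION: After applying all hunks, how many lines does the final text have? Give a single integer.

Hunk 1: at line 4 remove [sagk,vtde] add [rxwy,pljs] -> 12 lines: uabg ubyrz gdje tkf rxwy pljs fivzo smqp aus aky wld szsn
Hunk 2: at line 5 remove [fivzo] add [kyt] -> 12 lines: uabg ubyrz gdje tkf rxwy pljs kyt smqp aus aky wld szsn
Hunk 3: at line 7 remove [smqp,aus] add [svoys,qodwn] -> 12 lines: uabg ubyrz gdje tkf rxwy pljs kyt svoys qodwn aky wld szsn
Hunk 4: at line 5 remove [pljs,kyt,svoys] add [ofxnp,sksj] -> 11 lines: uabg ubyrz gdje tkf rxwy ofxnp sksj qodwn aky wld szsn
Hunk 5: at line 4 remove [rxwy,ofxnp] add [tiqaw,qjuq,yrppa] -> 12 lines: uabg ubyrz gdje tkf tiqaw qjuq yrppa sksj qodwn aky wld szsn
Hunk 6: at line 5 remove [yrppa] add [kdom] -> 12 lines: uabg ubyrz gdje tkf tiqaw qjuq kdom sksj qodwn aky wld szsn
Hunk 7: at line 7 remove [qodwn] add [xmfy] -> 12 lines: uabg ubyrz gdje tkf tiqaw qjuq kdom sksj xmfy aky wld szsn
Final line count: 12

Answer: 12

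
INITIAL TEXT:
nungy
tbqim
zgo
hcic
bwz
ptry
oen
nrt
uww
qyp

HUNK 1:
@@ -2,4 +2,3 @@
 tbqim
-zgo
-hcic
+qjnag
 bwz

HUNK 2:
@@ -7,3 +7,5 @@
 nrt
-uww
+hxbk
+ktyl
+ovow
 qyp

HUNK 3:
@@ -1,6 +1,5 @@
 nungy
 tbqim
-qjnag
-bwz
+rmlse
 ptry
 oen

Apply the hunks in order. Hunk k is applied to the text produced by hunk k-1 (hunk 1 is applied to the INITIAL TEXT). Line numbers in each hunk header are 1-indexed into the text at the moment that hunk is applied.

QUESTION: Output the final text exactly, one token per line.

Hunk 1: at line 2 remove [zgo,hcic] add [qjnag] -> 9 lines: nungy tbqim qjnag bwz ptry oen nrt uww qyp
Hunk 2: at line 7 remove [uww] add [hxbk,ktyl,ovow] -> 11 lines: nungy tbqim qjnag bwz ptry oen nrt hxbk ktyl ovow qyp
Hunk 3: at line 1 remove [qjnag,bwz] add [rmlse] -> 10 lines: nungy tbqim rmlse ptry oen nrt hxbk ktyl ovow qyp

Answer: nungy
tbqim
rmlse
ptry
oen
nrt
hxbk
ktyl
ovow
qyp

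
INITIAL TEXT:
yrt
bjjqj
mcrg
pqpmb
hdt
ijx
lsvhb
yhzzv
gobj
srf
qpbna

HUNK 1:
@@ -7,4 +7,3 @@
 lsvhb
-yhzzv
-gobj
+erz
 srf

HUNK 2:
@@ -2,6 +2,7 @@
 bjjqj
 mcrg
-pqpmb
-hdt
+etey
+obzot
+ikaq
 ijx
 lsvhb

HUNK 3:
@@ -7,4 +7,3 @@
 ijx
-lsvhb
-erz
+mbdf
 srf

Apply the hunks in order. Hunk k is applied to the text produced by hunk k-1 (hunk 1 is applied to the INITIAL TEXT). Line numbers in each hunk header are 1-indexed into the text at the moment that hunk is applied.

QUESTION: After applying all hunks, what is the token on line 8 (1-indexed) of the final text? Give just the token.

Answer: mbdf

Derivation:
Hunk 1: at line 7 remove [yhzzv,gobj] add [erz] -> 10 lines: yrt bjjqj mcrg pqpmb hdt ijx lsvhb erz srf qpbna
Hunk 2: at line 2 remove [pqpmb,hdt] add [etey,obzot,ikaq] -> 11 lines: yrt bjjqj mcrg etey obzot ikaq ijx lsvhb erz srf qpbna
Hunk 3: at line 7 remove [lsvhb,erz] add [mbdf] -> 10 lines: yrt bjjqj mcrg etey obzot ikaq ijx mbdf srf qpbna
Final line 8: mbdf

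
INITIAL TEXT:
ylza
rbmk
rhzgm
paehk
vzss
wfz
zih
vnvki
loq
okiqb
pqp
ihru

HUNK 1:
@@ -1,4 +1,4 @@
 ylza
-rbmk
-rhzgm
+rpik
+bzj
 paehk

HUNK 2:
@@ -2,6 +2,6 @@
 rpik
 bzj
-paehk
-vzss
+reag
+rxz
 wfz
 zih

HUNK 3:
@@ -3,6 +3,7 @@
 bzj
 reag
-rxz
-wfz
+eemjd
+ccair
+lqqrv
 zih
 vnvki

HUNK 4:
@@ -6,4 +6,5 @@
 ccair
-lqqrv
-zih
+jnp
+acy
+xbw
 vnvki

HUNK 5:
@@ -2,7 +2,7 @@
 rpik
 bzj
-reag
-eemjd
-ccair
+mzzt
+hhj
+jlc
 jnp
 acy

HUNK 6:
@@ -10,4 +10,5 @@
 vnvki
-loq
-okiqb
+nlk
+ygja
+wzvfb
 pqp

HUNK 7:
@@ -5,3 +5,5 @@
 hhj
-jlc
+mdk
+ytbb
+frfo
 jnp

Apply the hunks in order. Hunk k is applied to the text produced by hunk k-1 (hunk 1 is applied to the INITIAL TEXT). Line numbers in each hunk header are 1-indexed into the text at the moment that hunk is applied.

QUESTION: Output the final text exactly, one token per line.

Hunk 1: at line 1 remove [rbmk,rhzgm] add [rpik,bzj] -> 12 lines: ylza rpik bzj paehk vzss wfz zih vnvki loq okiqb pqp ihru
Hunk 2: at line 2 remove [paehk,vzss] add [reag,rxz] -> 12 lines: ylza rpik bzj reag rxz wfz zih vnvki loq okiqb pqp ihru
Hunk 3: at line 3 remove [rxz,wfz] add [eemjd,ccair,lqqrv] -> 13 lines: ylza rpik bzj reag eemjd ccair lqqrv zih vnvki loq okiqb pqp ihru
Hunk 4: at line 6 remove [lqqrv,zih] add [jnp,acy,xbw] -> 14 lines: ylza rpik bzj reag eemjd ccair jnp acy xbw vnvki loq okiqb pqp ihru
Hunk 5: at line 2 remove [reag,eemjd,ccair] add [mzzt,hhj,jlc] -> 14 lines: ylza rpik bzj mzzt hhj jlc jnp acy xbw vnvki loq okiqb pqp ihru
Hunk 6: at line 10 remove [loq,okiqb] add [nlk,ygja,wzvfb] -> 15 lines: ylza rpik bzj mzzt hhj jlc jnp acy xbw vnvki nlk ygja wzvfb pqp ihru
Hunk 7: at line 5 remove [jlc] add [mdk,ytbb,frfo] -> 17 lines: ylza rpik bzj mzzt hhj mdk ytbb frfo jnp acy xbw vnvki nlk ygja wzvfb pqp ihru

Answer: ylza
rpik
bzj
mzzt
hhj
mdk
ytbb
frfo
jnp
acy
xbw
vnvki
nlk
ygja
wzvfb
pqp
ihru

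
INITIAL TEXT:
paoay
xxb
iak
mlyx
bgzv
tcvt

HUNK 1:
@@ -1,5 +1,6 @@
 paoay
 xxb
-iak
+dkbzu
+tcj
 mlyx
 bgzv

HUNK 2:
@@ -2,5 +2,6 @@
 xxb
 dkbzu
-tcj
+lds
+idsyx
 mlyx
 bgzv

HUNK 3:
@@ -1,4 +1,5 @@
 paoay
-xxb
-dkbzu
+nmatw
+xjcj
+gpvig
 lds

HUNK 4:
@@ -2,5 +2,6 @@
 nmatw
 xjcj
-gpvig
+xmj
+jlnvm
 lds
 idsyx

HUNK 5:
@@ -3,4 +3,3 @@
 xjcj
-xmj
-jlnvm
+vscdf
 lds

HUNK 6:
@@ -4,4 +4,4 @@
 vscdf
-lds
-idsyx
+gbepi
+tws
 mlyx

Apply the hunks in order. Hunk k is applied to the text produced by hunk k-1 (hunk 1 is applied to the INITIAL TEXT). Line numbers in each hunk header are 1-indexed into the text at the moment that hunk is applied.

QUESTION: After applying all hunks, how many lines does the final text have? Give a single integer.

Answer: 9

Derivation:
Hunk 1: at line 1 remove [iak] add [dkbzu,tcj] -> 7 lines: paoay xxb dkbzu tcj mlyx bgzv tcvt
Hunk 2: at line 2 remove [tcj] add [lds,idsyx] -> 8 lines: paoay xxb dkbzu lds idsyx mlyx bgzv tcvt
Hunk 3: at line 1 remove [xxb,dkbzu] add [nmatw,xjcj,gpvig] -> 9 lines: paoay nmatw xjcj gpvig lds idsyx mlyx bgzv tcvt
Hunk 4: at line 2 remove [gpvig] add [xmj,jlnvm] -> 10 lines: paoay nmatw xjcj xmj jlnvm lds idsyx mlyx bgzv tcvt
Hunk 5: at line 3 remove [xmj,jlnvm] add [vscdf] -> 9 lines: paoay nmatw xjcj vscdf lds idsyx mlyx bgzv tcvt
Hunk 6: at line 4 remove [lds,idsyx] add [gbepi,tws] -> 9 lines: paoay nmatw xjcj vscdf gbepi tws mlyx bgzv tcvt
Final line count: 9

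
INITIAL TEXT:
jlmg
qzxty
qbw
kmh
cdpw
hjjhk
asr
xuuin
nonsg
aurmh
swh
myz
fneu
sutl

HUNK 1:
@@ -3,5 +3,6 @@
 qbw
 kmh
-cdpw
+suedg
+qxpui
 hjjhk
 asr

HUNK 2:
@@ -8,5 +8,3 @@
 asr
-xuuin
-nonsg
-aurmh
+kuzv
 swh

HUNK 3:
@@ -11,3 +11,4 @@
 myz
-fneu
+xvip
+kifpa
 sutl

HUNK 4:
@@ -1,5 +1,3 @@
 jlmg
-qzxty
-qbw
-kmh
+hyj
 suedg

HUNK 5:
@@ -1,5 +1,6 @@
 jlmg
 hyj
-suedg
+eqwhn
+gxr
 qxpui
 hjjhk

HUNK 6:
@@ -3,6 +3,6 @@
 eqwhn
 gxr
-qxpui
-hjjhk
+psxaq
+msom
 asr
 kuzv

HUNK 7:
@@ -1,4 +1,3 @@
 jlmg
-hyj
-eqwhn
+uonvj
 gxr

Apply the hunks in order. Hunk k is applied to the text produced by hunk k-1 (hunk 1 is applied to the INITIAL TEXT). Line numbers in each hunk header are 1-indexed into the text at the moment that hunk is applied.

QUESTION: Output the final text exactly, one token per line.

Answer: jlmg
uonvj
gxr
psxaq
msom
asr
kuzv
swh
myz
xvip
kifpa
sutl

Derivation:
Hunk 1: at line 3 remove [cdpw] add [suedg,qxpui] -> 15 lines: jlmg qzxty qbw kmh suedg qxpui hjjhk asr xuuin nonsg aurmh swh myz fneu sutl
Hunk 2: at line 8 remove [xuuin,nonsg,aurmh] add [kuzv] -> 13 lines: jlmg qzxty qbw kmh suedg qxpui hjjhk asr kuzv swh myz fneu sutl
Hunk 3: at line 11 remove [fneu] add [xvip,kifpa] -> 14 lines: jlmg qzxty qbw kmh suedg qxpui hjjhk asr kuzv swh myz xvip kifpa sutl
Hunk 4: at line 1 remove [qzxty,qbw,kmh] add [hyj] -> 12 lines: jlmg hyj suedg qxpui hjjhk asr kuzv swh myz xvip kifpa sutl
Hunk 5: at line 1 remove [suedg] add [eqwhn,gxr] -> 13 lines: jlmg hyj eqwhn gxr qxpui hjjhk asr kuzv swh myz xvip kifpa sutl
Hunk 6: at line 3 remove [qxpui,hjjhk] add [psxaq,msom] -> 13 lines: jlmg hyj eqwhn gxr psxaq msom asr kuzv swh myz xvip kifpa sutl
Hunk 7: at line 1 remove [hyj,eqwhn] add [uonvj] -> 12 lines: jlmg uonvj gxr psxaq msom asr kuzv swh myz xvip kifpa sutl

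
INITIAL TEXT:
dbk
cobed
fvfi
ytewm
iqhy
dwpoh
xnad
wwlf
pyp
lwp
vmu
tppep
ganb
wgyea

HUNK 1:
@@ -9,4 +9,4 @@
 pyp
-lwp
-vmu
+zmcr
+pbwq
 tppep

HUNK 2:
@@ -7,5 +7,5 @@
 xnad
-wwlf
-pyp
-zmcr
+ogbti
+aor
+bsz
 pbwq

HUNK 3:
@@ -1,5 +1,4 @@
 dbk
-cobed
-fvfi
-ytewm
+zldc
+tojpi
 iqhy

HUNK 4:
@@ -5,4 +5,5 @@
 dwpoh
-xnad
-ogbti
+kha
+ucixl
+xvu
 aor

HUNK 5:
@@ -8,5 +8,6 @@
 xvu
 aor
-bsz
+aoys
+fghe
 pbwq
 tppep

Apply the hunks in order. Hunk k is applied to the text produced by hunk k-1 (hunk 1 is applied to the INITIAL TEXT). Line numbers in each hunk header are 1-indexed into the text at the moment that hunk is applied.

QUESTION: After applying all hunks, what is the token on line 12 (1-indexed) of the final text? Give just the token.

Answer: pbwq

Derivation:
Hunk 1: at line 9 remove [lwp,vmu] add [zmcr,pbwq] -> 14 lines: dbk cobed fvfi ytewm iqhy dwpoh xnad wwlf pyp zmcr pbwq tppep ganb wgyea
Hunk 2: at line 7 remove [wwlf,pyp,zmcr] add [ogbti,aor,bsz] -> 14 lines: dbk cobed fvfi ytewm iqhy dwpoh xnad ogbti aor bsz pbwq tppep ganb wgyea
Hunk 3: at line 1 remove [cobed,fvfi,ytewm] add [zldc,tojpi] -> 13 lines: dbk zldc tojpi iqhy dwpoh xnad ogbti aor bsz pbwq tppep ganb wgyea
Hunk 4: at line 5 remove [xnad,ogbti] add [kha,ucixl,xvu] -> 14 lines: dbk zldc tojpi iqhy dwpoh kha ucixl xvu aor bsz pbwq tppep ganb wgyea
Hunk 5: at line 8 remove [bsz] add [aoys,fghe] -> 15 lines: dbk zldc tojpi iqhy dwpoh kha ucixl xvu aor aoys fghe pbwq tppep ganb wgyea
Final line 12: pbwq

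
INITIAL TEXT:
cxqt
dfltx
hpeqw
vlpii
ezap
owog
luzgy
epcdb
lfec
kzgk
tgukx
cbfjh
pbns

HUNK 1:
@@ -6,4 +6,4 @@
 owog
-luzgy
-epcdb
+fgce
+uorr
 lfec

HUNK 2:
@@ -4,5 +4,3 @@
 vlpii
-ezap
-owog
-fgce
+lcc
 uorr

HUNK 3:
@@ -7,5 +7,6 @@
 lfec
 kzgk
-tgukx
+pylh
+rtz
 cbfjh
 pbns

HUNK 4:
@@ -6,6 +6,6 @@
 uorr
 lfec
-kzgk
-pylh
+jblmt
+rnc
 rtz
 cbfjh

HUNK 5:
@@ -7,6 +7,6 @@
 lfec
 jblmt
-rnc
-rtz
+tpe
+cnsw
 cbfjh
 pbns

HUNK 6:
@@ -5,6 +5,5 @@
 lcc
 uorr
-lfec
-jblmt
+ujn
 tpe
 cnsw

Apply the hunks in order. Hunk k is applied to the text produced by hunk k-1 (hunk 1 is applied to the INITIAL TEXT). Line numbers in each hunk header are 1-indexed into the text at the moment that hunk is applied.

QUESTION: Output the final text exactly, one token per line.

Hunk 1: at line 6 remove [luzgy,epcdb] add [fgce,uorr] -> 13 lines: cxqt dfltx hpeqw vlpii ezap owog fgce uorr lfec kzgk tgukx cbfjh pbns
Hunk 2: at line 4 remove [ezap,owog,fgce] add [lcc] -> 11 lines: cxqt dfltx hpeqw vlpii lcc uorr lfec kzgk tgukx cbfjh pbns
Hunk 3: at line 7 remove [tgukx] add [pylh,rtz] -> 12 lines: cxqt dfltx hpeqw vlpii lcc uorr lfec kzgk pylh rtz cbfjh pbns
Hunk 4: at line 6 remove [kzgk,pylh] add [jblmt,rnc] -> 12 lines: cxqt dfltx hpeqw vlpii lcc uorr lfec jblmt rnc rtz cbfjh pbns
Hunk 5: at line 7 remove [rnc,rtz] add [tpe,cnsw] -> 12 lines: cxqt dfltx hpeqw vlpii lcc uorr lfec jblmt tpe cnsw cbfjh pbns
Hunk 6: at line 5 remove [lfec,jblmt] add [ujn] -> 11 lines: cxqt dfltx hpeqw vlpii lcc uorr ujn tpe cnsw cbfjh pbns

Answer: cxqt
dfltx
hpeqw
vlpii
lcc
uorr
ujn
tpe
cnsw
cbfjh
pbns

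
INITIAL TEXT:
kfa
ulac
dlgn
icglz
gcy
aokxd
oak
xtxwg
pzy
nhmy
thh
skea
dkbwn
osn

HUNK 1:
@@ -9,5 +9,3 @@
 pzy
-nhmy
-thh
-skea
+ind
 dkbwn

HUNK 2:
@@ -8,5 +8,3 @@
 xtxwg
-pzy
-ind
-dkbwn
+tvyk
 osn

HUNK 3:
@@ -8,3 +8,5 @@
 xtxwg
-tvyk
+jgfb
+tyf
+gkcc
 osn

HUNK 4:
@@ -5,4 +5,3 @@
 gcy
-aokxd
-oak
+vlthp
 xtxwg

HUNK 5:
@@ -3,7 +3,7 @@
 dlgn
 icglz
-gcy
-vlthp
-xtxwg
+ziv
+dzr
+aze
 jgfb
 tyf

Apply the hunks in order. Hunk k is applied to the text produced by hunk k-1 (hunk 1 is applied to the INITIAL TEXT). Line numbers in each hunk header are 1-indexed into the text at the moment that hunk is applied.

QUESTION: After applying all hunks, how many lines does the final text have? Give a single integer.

Hunk 1: at line 9 remove [nhmy,thh,skea] add [ind] -> 12 lines: kfa ulac dlgn icglz gcy aokxd oak xtxwg pzy ind dkbwn osn
Hunk 2: at line 8 remove [pzy,ind,dkbwn] add [tvyk] -> 10 lines: kfa ulac dlgn icglz gcy aokxd oak xtxwg tvyk osn
Hunk 3: at line 8 remove [tvyk] add [jgfb,tyf,gkcc] -> 12 lines: kfa ulac dlgn icglz gcy aokxd oak xtxwg jgfb tyf gkcc osn
Hunk 4: at line 5 remove [aokxd,oak] add [vlthp] -> 11 lines: kfa ulac dlgn icglz gcy vlthp xtxwg jgfb tyf gkcc osn
Hunk 5: at line 3 remove [gcy,vlthp,xtxwg] add [ziv,dzr,aze] -> 11 lines: kfa ulac dlgn icglz ziv dzr aze jgfb tyf gkcc osn
Final line count: 11

Answer: 11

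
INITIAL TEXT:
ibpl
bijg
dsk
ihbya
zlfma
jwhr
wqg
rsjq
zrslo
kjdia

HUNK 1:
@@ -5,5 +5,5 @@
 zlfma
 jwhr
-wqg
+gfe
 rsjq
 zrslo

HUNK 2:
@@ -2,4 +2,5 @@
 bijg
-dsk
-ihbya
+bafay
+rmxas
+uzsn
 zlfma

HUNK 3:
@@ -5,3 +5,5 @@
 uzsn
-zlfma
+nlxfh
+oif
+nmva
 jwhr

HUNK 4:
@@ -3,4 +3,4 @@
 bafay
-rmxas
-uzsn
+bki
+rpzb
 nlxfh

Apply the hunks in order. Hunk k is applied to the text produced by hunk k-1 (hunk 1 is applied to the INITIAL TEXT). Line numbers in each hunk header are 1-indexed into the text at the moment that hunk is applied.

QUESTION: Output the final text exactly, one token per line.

Hunk 1: at line 5 remove [wqg] add [gfe] -> 10 lines: ibpl bijg dsk ihbya zlfma jwhr gfe rsjq zrslo kjdia
Hunk 2: at line 2 remove [dsk,ihbya] add [bafay,rmxas,uzsn] -> 11 lines: ibpl bijg bafay rmxas uzsn zlfma jwhr gfe rsjq zrslo kjdia
Hunk 3: at line 5 remove [zlfma] add [nlxfh,oif,nmva] -> 13 lines: ibpl bijg bafay rmxas uzsn nlxfh oif nmva jwhr gfe rsjq zrslo kjdia
Hunk 4: at line 3 remove [rmxas,uzsn] add [bki,rpzb] -> 13 lines: ibpl bijg bafay bki rpzb nlxfh oif nmva jwhr gfe rsjq zrslo kjdia

Answer: ibpl
bijg
bafay
bki
rpzb
nlxfh
oif
nmva
jwhr
gfe
rsjq
zrslo
kjdia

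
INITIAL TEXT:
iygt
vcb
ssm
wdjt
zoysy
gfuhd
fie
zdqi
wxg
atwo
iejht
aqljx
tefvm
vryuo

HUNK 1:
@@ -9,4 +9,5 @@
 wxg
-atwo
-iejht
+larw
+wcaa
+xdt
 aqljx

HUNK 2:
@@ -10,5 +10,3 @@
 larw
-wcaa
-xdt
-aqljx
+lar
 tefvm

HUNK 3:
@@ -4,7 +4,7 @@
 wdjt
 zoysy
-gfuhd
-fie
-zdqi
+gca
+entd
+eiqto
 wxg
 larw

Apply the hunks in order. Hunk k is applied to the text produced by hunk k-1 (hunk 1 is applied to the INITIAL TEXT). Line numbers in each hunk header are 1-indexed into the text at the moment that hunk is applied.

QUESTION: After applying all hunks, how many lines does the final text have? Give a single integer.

Hunk 1: at line 9 remove [atwo,iejht] add [larw,wcaa,xdt] -> 15 lines: iygt vcb ssm wdjt zoysy gfuhd fie zdqi wxg larw wcaa xdt aqljx tefvm vryuo
Hunk 2: at line 10 remove [wcaa,xdt,aqljx] add [lar] -> 13 lines: iygt vcb ssm wdjt zoysy gfuhd fie zdqi wxg larw lar tefvm vryuo
Hunk 3: at line 4 remove [gfuhd,fie,zdqi] add [gca,entd,eiqto] -> 13 lines: iygt vcb ssm wdjt zoysy gca entd eiqto wxg larw lar tefvm vryuo
Final line count: 13

Answer: 13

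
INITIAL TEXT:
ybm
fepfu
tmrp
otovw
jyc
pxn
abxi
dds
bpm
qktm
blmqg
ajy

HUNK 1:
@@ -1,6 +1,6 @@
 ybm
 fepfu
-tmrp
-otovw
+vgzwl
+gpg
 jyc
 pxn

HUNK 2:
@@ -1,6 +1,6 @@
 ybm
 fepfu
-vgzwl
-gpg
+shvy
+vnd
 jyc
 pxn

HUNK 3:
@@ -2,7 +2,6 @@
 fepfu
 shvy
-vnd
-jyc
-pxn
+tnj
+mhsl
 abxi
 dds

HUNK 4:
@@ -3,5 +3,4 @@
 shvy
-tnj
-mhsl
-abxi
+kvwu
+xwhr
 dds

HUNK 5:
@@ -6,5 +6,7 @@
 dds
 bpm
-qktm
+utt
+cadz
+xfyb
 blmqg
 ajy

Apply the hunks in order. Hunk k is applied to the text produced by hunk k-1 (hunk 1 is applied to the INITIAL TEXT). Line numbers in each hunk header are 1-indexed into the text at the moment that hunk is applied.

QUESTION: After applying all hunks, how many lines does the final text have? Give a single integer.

Answer: 12

Derivation:
Hunk 1: at line 1 remove [tmrp,otovw] add [vgzwl,gpg] -> 12 lines: ybm fepfu vgzwl gpg jyc pxn abxi dds bpm qktm blmqg ajy
Hunk 2: at line 1 remove [vgzwl,gpg] add [shvy,vnd] -> 12 lines: ybm fepfu shvy vnd jyc pxn abxi dds bpm qktm blmqg ajy
Hunk 3: at line 2 remove [vnd,jyc,pxn] add [tnj,mhsl] -> 11 lines: ybm fepfu shvy tnj mhsl abxi dds bpm qktm blmqg ajy
Hunk 4: at line 3 remove [tnj,mhsl,abxi] add [kvwu,xwhr] -> 10 lines: ybm fepfu shvy kvwu xwhr dds bpm qktm blmqg ajy
Hunk 5: at line 6 remove [qktm] add [utt,cadz,xfyb] -> 12 lines: ybm fepfu shvy kvwu xwhr dds bpm utt cadz xfyb blmqg ajy
Final line count: 12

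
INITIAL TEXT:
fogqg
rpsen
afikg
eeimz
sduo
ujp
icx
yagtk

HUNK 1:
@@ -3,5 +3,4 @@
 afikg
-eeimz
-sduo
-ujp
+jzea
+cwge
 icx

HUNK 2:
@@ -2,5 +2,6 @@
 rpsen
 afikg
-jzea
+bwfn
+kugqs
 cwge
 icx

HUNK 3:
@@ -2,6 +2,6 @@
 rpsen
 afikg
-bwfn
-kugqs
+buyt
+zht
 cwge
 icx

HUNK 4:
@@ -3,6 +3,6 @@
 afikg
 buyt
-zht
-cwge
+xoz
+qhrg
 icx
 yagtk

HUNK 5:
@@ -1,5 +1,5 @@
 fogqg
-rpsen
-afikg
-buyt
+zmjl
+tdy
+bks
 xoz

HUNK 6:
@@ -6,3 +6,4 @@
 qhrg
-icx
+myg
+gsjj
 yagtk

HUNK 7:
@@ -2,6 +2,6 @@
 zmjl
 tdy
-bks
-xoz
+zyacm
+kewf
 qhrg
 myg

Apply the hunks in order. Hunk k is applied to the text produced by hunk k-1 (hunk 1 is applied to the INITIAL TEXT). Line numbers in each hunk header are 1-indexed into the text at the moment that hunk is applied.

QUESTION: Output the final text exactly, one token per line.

Answer: fogqg
zmjl
tdy
zyacm
kewf
qhrg
myg
gsjj
yagtk

Derivation:
Hunk 1: at line 3 remove [eeimz,sduo,ujp] add [jzea,cwge] -> 7 lines: fogqg rpsen afikg jzea cwge icx yagtk
Hunk 2: at line 2 remove [jzea] add [bwfn,kugqs] -> 8 lines: fogqg rpsen afikg bwfn kugqs cwge icx yagtk
Hunk 3: at line 2 remove [bwfn,kugqs] add [buyt,zht] -> 8 lines: fogqg rpsen afikg buyt zht cwge icx yagtk
Hunk 4: at line 3 remove [zht,cwge] add [xoz,qhrg] -> 8 lines: fogqg rpsen afikg buyt xoz qhrg icx yagtk
Hunk 5: at line 1 remove [rpsen,afikg,buyt] add [zmjl,tdy,bks] -> 8 lines: fogqg zmjl tdy bks xoz qhrg icx yagtk
Hunk 6: at line 6 remove [icx] add [myg,gsjj] -> 9 lines: fogqg zmjl tdy bks xoz qhrg myg gsjj yagtk
Hunk 7: at line 2 remove [bks,xoz] add [zyacm,kewf] -> 9 lines: fogqg zmjl tdy zyacm kewf qhrg myg gsjj yagtk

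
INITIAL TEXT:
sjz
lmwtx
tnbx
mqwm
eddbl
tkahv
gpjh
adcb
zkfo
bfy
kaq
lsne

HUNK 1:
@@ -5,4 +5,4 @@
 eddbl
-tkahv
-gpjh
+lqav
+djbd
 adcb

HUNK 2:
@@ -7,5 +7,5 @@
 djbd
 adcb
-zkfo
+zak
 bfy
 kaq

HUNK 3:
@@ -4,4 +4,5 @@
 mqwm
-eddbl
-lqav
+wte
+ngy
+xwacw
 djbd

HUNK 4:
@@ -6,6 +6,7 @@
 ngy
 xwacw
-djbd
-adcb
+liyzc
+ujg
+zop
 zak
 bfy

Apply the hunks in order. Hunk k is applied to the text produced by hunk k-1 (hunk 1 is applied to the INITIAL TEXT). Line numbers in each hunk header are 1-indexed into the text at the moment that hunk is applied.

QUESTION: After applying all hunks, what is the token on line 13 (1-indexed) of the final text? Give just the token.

Hunk 1: at line 5 remove [tkahv,gpjh] add [lqav,djbd] -> 12 lines: sjz lmwtx tnbx mqwm eddbl lqav djbd adcb zkfo bfy kaq lsne
Hunk 2: at line 7 remove [zkfo] add [zak] -> 12 lines: sjz lmwtx tnbx mqwm eddbl lqav djbd adcb zak bfy kaq lsne
Hunk 3: at line 4 remove [eddbl,lqav] add [wte,ngy,xwacw] -> 13 lines: sjz lmwtx tnbx mqwm wte ngy xwacw djbd adcb zak bfy kaq lsne
Hunk 4: at line 6 remove [djbd,adcb] add [liyzc,ujg,zop] -> 14 lines: sjz lmwtx tnbx mqwm wte ngy xwacw liyzc ujg zop zak bfy kaq lsne
Final line 13: kaq

Answer: kaq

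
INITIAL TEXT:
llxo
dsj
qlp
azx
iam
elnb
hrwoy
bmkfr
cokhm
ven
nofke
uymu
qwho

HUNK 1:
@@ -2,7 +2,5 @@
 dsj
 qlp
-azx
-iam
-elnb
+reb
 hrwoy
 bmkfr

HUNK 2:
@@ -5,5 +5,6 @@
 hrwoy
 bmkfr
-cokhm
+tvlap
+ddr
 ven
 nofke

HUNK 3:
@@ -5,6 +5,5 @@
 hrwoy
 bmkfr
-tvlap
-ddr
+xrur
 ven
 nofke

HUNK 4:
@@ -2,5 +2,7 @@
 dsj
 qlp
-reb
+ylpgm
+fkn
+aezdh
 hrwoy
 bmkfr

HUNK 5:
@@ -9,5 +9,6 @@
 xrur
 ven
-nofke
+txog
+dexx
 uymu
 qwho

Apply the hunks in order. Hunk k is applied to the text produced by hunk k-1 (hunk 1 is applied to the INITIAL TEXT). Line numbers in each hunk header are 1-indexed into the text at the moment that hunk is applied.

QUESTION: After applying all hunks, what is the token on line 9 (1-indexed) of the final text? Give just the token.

Answer: xrur

Derivation:
Hunk 1: at line 2 remove [azx,iam,elnb] add [reb] -> 11 lines: llxo dsj qlp reb hrwoy bmkfr cokhm ven nofke uymu qwho
Hunk 2: at line 5 remove [cokhm] add [tvlap,ddr] -> 12 lines: llxo dsj qlp reb hrwoy bmkfr tvlap ddr ven nofke uymu qwho
Hunk 3: at line 5 remove [tvlap,ddr] add [xrur] -> 11 lines: llxo dsj qlp reb hrwoy bmkfr xrur ven nofke uymu qwho
Hunk 4: at line 2 remove [reb] add [ylpgm,fkn,aezdh] -> 13 lines: llxo dsj qlp ylpgm fkn aezdh hrwoy bmkfr xrur ven nofke uymu qwho
Hunk 5: at line 9 remove [nofke] add [txog,dexx] -> 14 lines: llxo dsj qlp ylpgm fkn aezdh hrwoy bmkfr xrur ven txog dexx uymu qwho
Final line 9: xrur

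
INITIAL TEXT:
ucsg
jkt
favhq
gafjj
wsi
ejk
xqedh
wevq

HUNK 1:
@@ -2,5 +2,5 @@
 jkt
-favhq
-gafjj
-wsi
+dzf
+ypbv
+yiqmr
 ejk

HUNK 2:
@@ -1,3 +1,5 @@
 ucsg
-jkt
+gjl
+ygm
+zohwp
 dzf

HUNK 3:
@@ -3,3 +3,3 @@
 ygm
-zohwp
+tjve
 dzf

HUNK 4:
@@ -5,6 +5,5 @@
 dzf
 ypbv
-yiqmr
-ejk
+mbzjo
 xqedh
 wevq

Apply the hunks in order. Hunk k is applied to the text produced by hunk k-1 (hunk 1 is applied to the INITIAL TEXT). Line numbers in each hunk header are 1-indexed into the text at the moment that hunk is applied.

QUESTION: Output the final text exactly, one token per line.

Answer: ucsg
gjl
ygm
tjve
dzf
ypbv
mbzjo
xqedh
wevq

Derivation:
Hunk 1: at line 2 remove [favhq,gafjj,wsi] add [dzf,ypbv,yiqmr] -> 8 lines: ucsg jkt dzf ypbv yiqmr ejk xqedh wevq
Hunk 2: at line 1 remove [jkt] add [gjl,ygm,zohwp] -> 10 lines: ucsg gjl ygm zohwp dzf ypbv yiqmr ejk xqedh wevq
Hunk 3: at line 3 remove [zohwp] add [tjve] -> 10 lines: ucsg gjl ygm tjve dzf ypbv yiqmr ejk xqedh wevq
Hunk 4: at line 5 remove [yiqmr,ejk] add [mbzjo] -> 9 lines: ucsg gjl ygm tjve dzf ypbv mbzjo xqedh wevq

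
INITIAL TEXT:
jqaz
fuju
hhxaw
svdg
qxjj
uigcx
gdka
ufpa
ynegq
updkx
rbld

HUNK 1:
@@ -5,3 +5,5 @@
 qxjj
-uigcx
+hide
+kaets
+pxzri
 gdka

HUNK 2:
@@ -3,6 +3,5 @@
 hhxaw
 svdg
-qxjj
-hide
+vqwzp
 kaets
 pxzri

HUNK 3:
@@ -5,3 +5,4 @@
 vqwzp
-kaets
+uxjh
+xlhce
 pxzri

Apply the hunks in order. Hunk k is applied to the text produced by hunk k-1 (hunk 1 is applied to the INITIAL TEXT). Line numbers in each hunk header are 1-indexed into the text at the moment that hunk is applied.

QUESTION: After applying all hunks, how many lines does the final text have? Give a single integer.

Answer: 13

Derivation:
Hunk 1: at line 5 remove [uigcx] add [hide,kaets,pxzri] -> 13 lines: jqaz fuju hhxaw svdg qxjj hide kaets pxzri gdka ufpa ynegq updkx rbld
Hunk 2: at line 3 remove [qxjj,hide] add [vqwzp] -> 12 lines: jqaz fuju hhxaw svdg vqwzp kaets pxzri gdka ufpa ynegq updkx rbld
Hunk 3: at line 5 remove [kaets] add [uxjh,xlhce] -> 13 lines: jqaz fuju hhxaw svdg vqwzp uxjh xlhce pxzri gdka ufpa ynegq updkx rbld
Final line count: 13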